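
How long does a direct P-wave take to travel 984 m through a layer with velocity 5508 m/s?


t = x / V
= 984 / 5508
= 0.1786 s

0.1786


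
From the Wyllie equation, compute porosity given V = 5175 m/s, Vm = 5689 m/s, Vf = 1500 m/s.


1/V - 1/Vm = 1/5175 - 1/5689 = 1.746e-05
1/Vf - 1/Vm = 1/1500 - 1/5689 = 0.00049089
phi = 1.746e-05 / 0.00049089 = 0.0356

0.0356


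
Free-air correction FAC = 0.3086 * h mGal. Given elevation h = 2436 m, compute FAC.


FAC = 0.3086 * h
= 0.3086 * 2436
= 751.7496 mGal

751.7496


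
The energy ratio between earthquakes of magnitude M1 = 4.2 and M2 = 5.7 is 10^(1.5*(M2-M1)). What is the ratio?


M2 - M1 = 5.7 - 4.2 = 1.5
1.5 * 1.5 = 2.25
ratio = 10^2.25 = 177.83

177.83


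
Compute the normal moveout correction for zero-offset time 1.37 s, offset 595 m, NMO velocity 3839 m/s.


x/Vnmo = 595/3839 = 0.154988
(x/Vnmo)^2 = 0.024021
t0^2 = 1.8769
sqrt(1.8769 + 0.024021) = 1.378739
dt = 1.378739 - 1.37 = 0.008739

0.008739


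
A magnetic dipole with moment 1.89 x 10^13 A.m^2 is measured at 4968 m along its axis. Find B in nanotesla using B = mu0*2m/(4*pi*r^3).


m = 1.89 x 10^13 = 18900000000000 A.m^2
2m = 37800000000000 A.m^2
r^3 = 4968^3 = 122615327232
B = (4pi*10^-7) * 37800000000000 / (4*pi * 122615327232) * 1e9
= 47500880.922278 / 1540829644998.24 * 1e9
= 30828.1198 nT

30828.1198


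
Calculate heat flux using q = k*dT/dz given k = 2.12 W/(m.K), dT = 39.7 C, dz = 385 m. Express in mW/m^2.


q = k * dT / dz * 1000
= 2.12 * 39.7 / 385 * 1000
= 0.218608 * 1000
= 218.6078 mW/m^2

218.6078


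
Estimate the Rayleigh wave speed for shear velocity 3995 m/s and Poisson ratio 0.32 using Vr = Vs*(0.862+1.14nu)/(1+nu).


Numerator factor = 0.862 + 1.14*0.32 = 1.2268
Denominator = 1 + 0.32 = 1.32
Vr = 3995 * 1.2268 / 1.32 = 3712.93 m/s

3712.93


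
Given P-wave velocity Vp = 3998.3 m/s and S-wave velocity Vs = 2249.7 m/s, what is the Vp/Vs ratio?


Vp/Vs = 3998.3 / 2249.7
= 1.7773

1.7773


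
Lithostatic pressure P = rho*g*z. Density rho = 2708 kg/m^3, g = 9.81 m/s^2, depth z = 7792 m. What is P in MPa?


P = rho * g * z / 1e6
= 2708 * 9.81 * 7792 / 1e6
= 206998220.16 / 1e6
= 206.9982 MPa

206.9982


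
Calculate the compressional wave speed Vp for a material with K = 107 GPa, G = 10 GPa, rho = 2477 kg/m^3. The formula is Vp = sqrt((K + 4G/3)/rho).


First compute the effective modulus:
K + 4G/3 = 107e9 + 4*10e9/3 = 120333333333.33 Pa
Then divide by density:
120333333333.33 / 2477 = 48580271.8342 Pa/(kg/m^3)
Take the square root:
Vp = sqrt(48580271.8342) = 6969.95 m/s

6969.95


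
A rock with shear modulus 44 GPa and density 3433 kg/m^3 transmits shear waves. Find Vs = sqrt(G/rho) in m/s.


Convert G to Pa: G = 44e9 Pa
Compute G/rho = 44e9 / 3433 = 12816778.328
Vs = sqrt(12816778.328) = 3580.05 m/s

3580.05


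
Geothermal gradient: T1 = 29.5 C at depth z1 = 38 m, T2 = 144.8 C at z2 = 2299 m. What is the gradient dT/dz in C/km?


dT = 144.8 - 29.5 = 115.3 C
dz = 2299 - 38 = 2261 m
gradient = dT/dz * 1000 = 115.3/2261 * 1000 = 50.9951 C/km

50.9951


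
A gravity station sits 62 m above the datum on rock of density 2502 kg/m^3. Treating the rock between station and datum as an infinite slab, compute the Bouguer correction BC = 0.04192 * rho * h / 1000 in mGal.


BC = 0.04192 * rho * h / 1000
= 0.04192 * 2502 * 62 / 1000
= 6.5028 mGal

6.5028


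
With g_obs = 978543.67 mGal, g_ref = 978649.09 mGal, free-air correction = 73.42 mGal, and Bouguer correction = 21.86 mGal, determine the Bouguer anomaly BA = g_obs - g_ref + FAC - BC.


BA = g_obs - g_ref + FAC - BC
= 978543.67 - 978649.09 + 73.42 - 21.86
= -53.86 mGal

-53.86


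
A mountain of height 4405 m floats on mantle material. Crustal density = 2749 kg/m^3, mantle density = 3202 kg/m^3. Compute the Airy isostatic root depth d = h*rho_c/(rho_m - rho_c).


rho_m - rho_c = 3202 - 2749 = 453
d = 4405 * 2749 / 453
= 12109345 / 453
= 26731.45 m

26731.45


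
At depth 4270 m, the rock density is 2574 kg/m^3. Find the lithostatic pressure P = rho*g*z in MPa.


P = rho * g * z / 1e6
= 2574 * 9.81 * 4270 / 1e6
= 107821513.8 / 1e6
= 107.8215 MPa

107.8215


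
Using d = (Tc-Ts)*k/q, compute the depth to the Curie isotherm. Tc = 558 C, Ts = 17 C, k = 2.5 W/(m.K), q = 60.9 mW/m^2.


T_Curie - T_surf = 558 - 17 = 541 C
Convert q to W/m^2: 60.9 mW/m^2 = 0.0609 W/m^2
d = 541 * 2.5 / 0.0609 = 22208.54 m

22208.54


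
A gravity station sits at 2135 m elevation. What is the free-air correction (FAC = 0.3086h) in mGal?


FAC = 0.3086 * h
= 0.3086 * 2135
= 658.861 mGal

658.861


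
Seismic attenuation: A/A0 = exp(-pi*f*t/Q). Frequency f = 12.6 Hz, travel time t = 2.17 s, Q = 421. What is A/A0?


pi*f*t/Q = pi*12.6*2.17/421 = 0.204032
A/A0 = exp(-0.204032) = 0.815436

0.815436


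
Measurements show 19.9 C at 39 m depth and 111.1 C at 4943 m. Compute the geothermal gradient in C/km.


dT = 111.1 - 19.9 = 91.2 C
dz = 4943 - 39 = 4904 m
gradient = dT/dz * 1000 = 91.2/4904 * 1000 = 18.5971 C/km

18.5971


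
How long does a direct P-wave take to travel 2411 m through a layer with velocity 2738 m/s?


t = x / V
= 2411 / 2738
= 0.8806 s

0.8806


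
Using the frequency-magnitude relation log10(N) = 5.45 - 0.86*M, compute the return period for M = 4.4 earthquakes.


log10(N) = 5.45 - 0.86*4.4 = 1.666
N = 10^1.666 = 46.344692
T = 1/N = 1/46.344692 = 0.0216 years

0.0216


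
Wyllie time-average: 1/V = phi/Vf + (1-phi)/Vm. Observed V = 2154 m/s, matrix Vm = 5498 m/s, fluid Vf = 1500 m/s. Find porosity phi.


1/V - 1/Vm = 1/2154 - 1/5498 = 0.00028237
1/Vf - 1/Vm = 1/1500 - 1/5498 = 0.00048478
phi = 0.00028237 / 0.00048478 = 0.5825

0.5825


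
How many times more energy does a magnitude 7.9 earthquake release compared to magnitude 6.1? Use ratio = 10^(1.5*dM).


M2 - M1 = 7.9 - 6.1 = 1.8
1.5 * 1.8 = 2.7
ratio = 10^2.7 = 501.19

501.19


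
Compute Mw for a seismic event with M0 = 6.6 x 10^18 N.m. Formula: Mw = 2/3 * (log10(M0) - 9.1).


log10(M0) = log10(6.6 x 10^18) = 18.8195
Mw = 2/3 * (18.8195 - 9.1)
= 2/3 * 9.7195
= 6.48

6.48


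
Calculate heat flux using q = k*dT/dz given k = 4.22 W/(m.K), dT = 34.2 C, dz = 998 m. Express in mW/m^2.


q = k * dT / dz * 1000
= 4.22 * 34.2 / 998 * 1000
= 0.144613 * 1000
= 144.6132 mW/m^2

144.6132


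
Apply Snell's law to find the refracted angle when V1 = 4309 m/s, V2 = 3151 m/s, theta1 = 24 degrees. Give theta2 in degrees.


sin(theta1) = sin(24 deg) = 0.406737
sin(theta2) = V2/V1 * sin(theta1) = 3151/4309 * 0.406737 = 0.29743
theta2 = arcsin(0.29743) = 17.3033 degrees

17.3033


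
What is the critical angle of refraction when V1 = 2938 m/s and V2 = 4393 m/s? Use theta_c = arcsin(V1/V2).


V1/V2 = 2938/4393 = 0.668791
theta_c = arcsin(0.668791) = 41.9738 degrees

41.9738


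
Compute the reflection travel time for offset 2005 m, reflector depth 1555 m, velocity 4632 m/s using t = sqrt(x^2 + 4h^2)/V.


x^2 + 4h^2 = 2005^2 + 4*1555^2 = 4020025 + 9672100 = 13692125
sqrt(13692125) = 3700.2872
t = 3700.2872 / 4632 = 0.7989 s

0.7989


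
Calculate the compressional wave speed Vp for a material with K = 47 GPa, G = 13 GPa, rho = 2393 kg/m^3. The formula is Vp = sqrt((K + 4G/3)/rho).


First compute the effective modulus:
K + 4G/3 = 47e9 + 4*13e9/3 = 64333333333.33 Pa
Then divide by density:
64333333333.33 / 2393 = 26883967.1263 Pa/(kg/m^3)
Take the square root:
Vp = sqrt(26883967.1263) = 5184.98 m/s

5184.98


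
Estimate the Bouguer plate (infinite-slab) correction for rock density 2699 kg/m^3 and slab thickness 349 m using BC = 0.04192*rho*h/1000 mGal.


BC = 0.04192 * rho * h / 1000
= 0.04192 * 2699 * 349 / 1000
= 39.4866 mGal

39.4866


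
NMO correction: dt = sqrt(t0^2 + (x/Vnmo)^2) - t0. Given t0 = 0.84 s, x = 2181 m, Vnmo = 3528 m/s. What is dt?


x/Vnmo = 2181/3528 = 0.618197
(x/Vnmo)^2 = 0.382168
t0^2 = 0.7056
sqrt(0.7056 + 0.382168) = 1.042961
dt = 1.042961 - 0.84 = 0.202961

0.202961


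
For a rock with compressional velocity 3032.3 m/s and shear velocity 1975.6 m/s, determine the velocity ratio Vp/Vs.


Vp/Vs = 3032.3 / 1975.6
= 1.5349

1.5349


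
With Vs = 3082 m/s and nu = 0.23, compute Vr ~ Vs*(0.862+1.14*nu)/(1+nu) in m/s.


Numerator factor = 0.862 + 1.14*0.23 = 1.1242
Denominator = 1 + 0.23 = 1.23
Vr = 3082 * 1.1242 / 1.23 = 2816.9 m/s

2816.9


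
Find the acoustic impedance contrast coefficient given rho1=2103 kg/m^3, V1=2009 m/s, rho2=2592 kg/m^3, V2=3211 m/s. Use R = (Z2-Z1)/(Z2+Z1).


Z1 = 2103 * 2009 = 4224927
Z2 = 2592 * 3211 = 8322912
R = (8322912 - 4224927) / (8322912 + 4224927) = 4097985 / 12547839 = 0.3266

0.3266


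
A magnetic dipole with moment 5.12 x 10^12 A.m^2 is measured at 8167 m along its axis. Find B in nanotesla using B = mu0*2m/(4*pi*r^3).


m = 5.12 x 10^12 = 5120000000000 A.m^2
2m = 10240000000000 A.m^2
r^3 = 8167^3 = 544737993463
B = (4pi*10^-7) * 10240000000000 / (4*pi * 544737993463) * 1e9
= 12867963.509104 / 6845379513578.42 * 1e9
= 1879.8028 nT

1879.8028


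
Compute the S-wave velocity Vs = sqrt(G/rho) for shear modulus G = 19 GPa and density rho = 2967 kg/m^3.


Convert G to Pa: G = 19e9 Pa
Compute G/rho = 19e9 / 2967 = 6403774.8568
Vs = sqrt(6403774.8568) = 2530.57 m/s

2530.57


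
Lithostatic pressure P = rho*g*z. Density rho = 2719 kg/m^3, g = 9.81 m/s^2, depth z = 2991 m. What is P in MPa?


P = rho * g * z / 1e6
= 2719 * 9.81 * 2991 / 1e6
= 79780109.49 / 1e6
= 79.7801 MPa

79.7801


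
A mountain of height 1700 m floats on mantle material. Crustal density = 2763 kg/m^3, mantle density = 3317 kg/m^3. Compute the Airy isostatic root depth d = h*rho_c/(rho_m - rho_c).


rho_m - rho_c = 3317 - 2763 = 554
d = 1700 * 2763 / 554
= 4697100 / 554
= 8478.52 m

8478.52


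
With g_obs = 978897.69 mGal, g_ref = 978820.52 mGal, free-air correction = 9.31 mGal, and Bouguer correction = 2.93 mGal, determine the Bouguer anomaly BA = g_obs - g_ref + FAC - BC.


BA = g_obs - g_ref + FAC - BC
= 978897.69 - 978820.52 + 9.31 - 2.93
= 83.55 mGal

83.55


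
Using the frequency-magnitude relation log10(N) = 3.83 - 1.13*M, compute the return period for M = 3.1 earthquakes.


log10(N) = 3.83 - 1.13*3.1 = 0.327
N = 10^0.327 = 2.123244
T = 1/N = 1/2.123244 = 0.471 years

0.471


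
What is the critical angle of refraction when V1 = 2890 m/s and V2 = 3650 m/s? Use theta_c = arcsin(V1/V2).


V1/V2 = 2890/3650 = 0.791781
theta_c = arcsin(0.791781) = 52.3522 degrees

52.3522


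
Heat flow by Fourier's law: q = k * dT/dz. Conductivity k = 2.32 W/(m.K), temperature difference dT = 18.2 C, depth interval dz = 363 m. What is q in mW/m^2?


q = k * dT / dz * 1000
= 2.32 * 18.2 / 363 * 1000
= 0.11632 * 1000
= 116.3196 mW/m^2

116.3196


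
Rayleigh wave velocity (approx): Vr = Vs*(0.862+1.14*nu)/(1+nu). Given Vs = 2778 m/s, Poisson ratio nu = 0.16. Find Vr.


Numerator factor = 0.862 + 1.14*0.16 = 1.0444
Denominator = 1 + 0.16 = 1.16
Vr = 2778 * 1.0444 / 1.16 = 2501.16 m/s

2501.16


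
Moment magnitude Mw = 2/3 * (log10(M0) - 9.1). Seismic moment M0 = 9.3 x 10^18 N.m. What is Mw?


log10(M0) = log10(9.3 x 10^18) = 18.9685
Mw = 2/3 * (18.9685 - 9.1)
= 2/3 * 9.8685
= 6.58

6.58


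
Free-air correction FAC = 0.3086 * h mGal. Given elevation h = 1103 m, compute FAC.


FAC = 0.3086 * h
= 0.3086 * 1103
= 340.3858 mGal

340.3858


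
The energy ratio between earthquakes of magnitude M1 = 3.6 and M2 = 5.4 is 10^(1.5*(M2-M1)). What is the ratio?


M2 - M1 = 5.4 - 3.6 = 1.8
1.5 * 1.8 = 2.7
ratio = 10^2.7 = 501.19

501.19


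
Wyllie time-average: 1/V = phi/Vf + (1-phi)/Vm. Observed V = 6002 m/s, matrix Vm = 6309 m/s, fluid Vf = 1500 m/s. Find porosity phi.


1/V - 1/Vm = 1/6002 - 1/6309 = 8.11e-06
1/Vf - 1/Vm = 1/1500 - 1/6309 = 0.00050816
phi = 8.11e-06 / 0.00050816 = 0.016

0.016


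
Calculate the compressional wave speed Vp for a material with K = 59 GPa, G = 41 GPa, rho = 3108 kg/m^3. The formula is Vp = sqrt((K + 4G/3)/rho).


First compute the effective modulus:
K + 4G/3 = 59e9 + 4*41e9/3 = 113666666666.67 Pa
Then divide by density:
113666666666.67 / 3108 = 36572286.5723 Pa/(kg/m^3)
Take the square root:
Vp = sqrt(36572286.5723) = 6047.5 m/s

6047.5


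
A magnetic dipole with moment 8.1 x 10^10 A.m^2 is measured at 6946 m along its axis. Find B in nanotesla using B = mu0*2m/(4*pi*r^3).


m = 8.1 x 10^10 = 81000000000 A.m^2
2m = 162000000000 A.m^2
r^3 = 6946^3 = 335123078536
B = (4pi*10^-7) * 162000000000 / (4*pi * 335123078536) * 1e9
= 203575.203953 / 4211280806308.37 * 1e9
= 48.3404 nT

48.3404


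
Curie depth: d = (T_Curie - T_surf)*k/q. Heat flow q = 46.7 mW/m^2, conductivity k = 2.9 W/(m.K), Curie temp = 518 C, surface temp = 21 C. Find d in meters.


T_Curie - T_surf = 518 - 21 = 497 C
Convert q to W/m^2: 46.7 mW/m^2 = 0.0467 W/m^2
d = 497 * 2.9 / 0.0467 = 30862.96 m

30862.96


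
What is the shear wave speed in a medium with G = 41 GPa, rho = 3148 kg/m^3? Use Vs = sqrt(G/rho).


Convert G to Pa: G = 41e9 Pa
Compute G/rho = 41e9 / 3148 = 13024142.3126
Vs = sqrt(13024142.3126) = 3608.9 m/s

3608.9


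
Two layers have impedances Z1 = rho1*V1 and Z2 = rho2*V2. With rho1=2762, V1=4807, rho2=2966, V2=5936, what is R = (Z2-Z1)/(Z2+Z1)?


Z1 = 2762 * 4807 = 13276934
Z2 = 2966 * 5936 = 17606176
R = (17606176 - 13276934) / (17606176 + 13276934) = 4329242 / 30883110 = 0.1402

0.1402


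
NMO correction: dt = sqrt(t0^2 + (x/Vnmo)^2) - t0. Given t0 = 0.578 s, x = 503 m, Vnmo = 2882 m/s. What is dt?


x/Vnmo = 503/2882 = 0.174532
(x/Vnmo)^2 = 0.030461
t0^2 = 0.334084
sqrt(0.334084 + 0.030461) = 0.603776
dt = 0.603776 - 0.578 = 0.025776

0.025776


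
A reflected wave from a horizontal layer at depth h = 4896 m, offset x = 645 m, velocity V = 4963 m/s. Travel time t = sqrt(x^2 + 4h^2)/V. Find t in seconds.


x^2 + 4h^2 = 645^2 + 4*4896^2 = 416025 + 95883264 = 96299289
sqrt(96299289) = 9813.2201
t = 9813.2201 / 4963 = 1.9773 s

1.9773


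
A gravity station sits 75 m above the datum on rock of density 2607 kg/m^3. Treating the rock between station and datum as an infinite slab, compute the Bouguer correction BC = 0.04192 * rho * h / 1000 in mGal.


BC = 0.04192 * rho * h / 1000
= 0.04192 * 2607 * 75 / 1000
= 8.1964 mGal

8.1964


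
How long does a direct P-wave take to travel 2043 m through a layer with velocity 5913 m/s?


t = x / V
= 2043 / 5913
= 0.3455 s

0.3455


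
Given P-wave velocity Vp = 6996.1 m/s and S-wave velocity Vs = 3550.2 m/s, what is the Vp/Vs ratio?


Vp/Vs = 6996.1 / 3550.2
= 1.9706

1.9706


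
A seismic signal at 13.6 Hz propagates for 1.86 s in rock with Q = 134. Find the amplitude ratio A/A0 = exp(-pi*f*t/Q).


pi*f*t/Q = pi*13.6*1.86/134 = 0.593058
A/A0 = exp(-0.593058) = 0.552635

0.552635


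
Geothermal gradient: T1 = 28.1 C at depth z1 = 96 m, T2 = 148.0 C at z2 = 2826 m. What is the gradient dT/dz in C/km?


dT = 148.0 - 28.1 = 119.9 C
dz = 2826 - 96 = 2730 m
gradient = dT/dz * 1000 = 119.9/2730 * 1000 = 43.9194 C/km

43.9194


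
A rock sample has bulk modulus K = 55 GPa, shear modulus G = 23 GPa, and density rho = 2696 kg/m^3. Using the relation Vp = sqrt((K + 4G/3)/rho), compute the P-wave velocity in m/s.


First compute the effective modulus:
K + 4G/3 = 55e9 + 4*23e9/3 = 85666666666.67 Pa
Then divide by density:
85666666666.67 / 2696 = 31775469.8318 Pa/(kg/m^3)
Take the square root:
Vp = sqrt(31775469.8318) = 5636.97 m/s

5636.97


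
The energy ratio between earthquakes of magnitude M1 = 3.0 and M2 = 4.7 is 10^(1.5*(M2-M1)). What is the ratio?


M2 - M1 = 4.7 - 3.0 = 1.7
1.5 * 1.7 = 2.55
ratio = 10^2.55 = 354.81

354.81


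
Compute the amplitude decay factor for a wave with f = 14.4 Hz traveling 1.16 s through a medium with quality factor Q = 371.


pi*f*t/Q = pi*14.4*1.16/371 = 0.141448
A/A0 = exp(-0.141448) = 0.8681

0.8681


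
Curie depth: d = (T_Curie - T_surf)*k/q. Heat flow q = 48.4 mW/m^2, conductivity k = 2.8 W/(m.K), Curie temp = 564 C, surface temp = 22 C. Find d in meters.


T_Curie - T_surf = 564 - 22 = 542 C
Convert q to W/m^2: 48.4 mW/m^2 = 0.0484 W/m^2
d = 542 * 2.8 / 0.0484 = 31355.37 m

31355.37


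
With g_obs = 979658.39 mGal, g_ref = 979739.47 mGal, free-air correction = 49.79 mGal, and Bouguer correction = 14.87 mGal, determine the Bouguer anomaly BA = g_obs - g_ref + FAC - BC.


BA = g_obs - g_ref + FAC - BC
= 979658.39 - 979739.47 + 49.79 - 14.87
= -46.16 mGal

-46.16


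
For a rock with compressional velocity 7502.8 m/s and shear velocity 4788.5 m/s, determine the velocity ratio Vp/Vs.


Vp/Vs = 7502.8 / 4788.5
= 1.5668

1.5668


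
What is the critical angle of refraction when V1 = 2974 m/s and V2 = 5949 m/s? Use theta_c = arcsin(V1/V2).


V1/V2 = 2974/5949 = 0.499916
theta_c = arcsin(0.499916) = 29.9944 degrees

29.9944


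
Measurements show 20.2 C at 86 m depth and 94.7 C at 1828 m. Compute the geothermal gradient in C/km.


dT = 94.7 - 20.2 = 74.5 C
dz = 1828 - 86 = 1742 m
gradient = dT/dz * 1000 = 74.5/1742 * 1000 = 42.7669 C/km

42.7669


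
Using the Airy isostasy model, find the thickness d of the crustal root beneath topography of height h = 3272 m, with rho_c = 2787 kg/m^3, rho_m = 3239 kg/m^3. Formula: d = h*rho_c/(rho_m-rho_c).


rho_m - rho_c = 3239 - 2787 = 452
d = 3272 * 2787 / 452
= 9119064 / 452
= 20174.92 m

20174.92


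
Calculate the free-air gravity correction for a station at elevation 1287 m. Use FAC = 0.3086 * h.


FAC = 0.3086 * h
= 0.3086 * 1287
= 397.1682 mGal

397.1682


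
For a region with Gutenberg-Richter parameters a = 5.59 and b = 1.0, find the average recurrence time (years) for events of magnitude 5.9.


log10(N) = 5.59 - 1.0*5.9 = -0.31
N = 10^-0.31 = 0.489779
T = 1/N = 1/0.489779 = 2.0417 years

2.0417


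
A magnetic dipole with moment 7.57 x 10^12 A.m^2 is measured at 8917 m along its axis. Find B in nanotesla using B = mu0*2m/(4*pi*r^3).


m = 7.57 x 10^12 = 7570000000000 A.m^2
2m = 15140000000000 A.m^2
r^3 = 8917^3 = 709016431213
B = (4pi*10^-7) * 15140000000000 / (4*pi * 709016431213) * 1e9
= 19025485.11014 / 8909763246292.86 * 1e9
= 2135.3525 nT

2135.3525


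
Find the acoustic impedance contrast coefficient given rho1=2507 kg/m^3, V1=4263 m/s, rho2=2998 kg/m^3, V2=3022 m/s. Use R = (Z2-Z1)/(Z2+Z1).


Z1 = 2507 * 4263 = 10687341
Z2 = 2998 * 3022 = 9059956
R = (9059956 - 10687341) / (9059956 + 10687341) = -1627385 / 19747297 = -0.0824

-0.0824


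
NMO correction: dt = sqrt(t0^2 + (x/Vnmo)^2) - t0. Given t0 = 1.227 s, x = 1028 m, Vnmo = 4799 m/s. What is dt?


x/Vnmo = 1028/4799 = 0.214211
(x/Vnmo)^2 = 0.045886
t0^2 = 1.505529
sqrt(1.505529 + 0.045886) = 1.245558
dt = 1.245558 - 1.227 = 0.018558

0.018558


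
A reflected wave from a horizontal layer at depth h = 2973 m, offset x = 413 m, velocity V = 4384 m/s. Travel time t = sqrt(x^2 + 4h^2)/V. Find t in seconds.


x^2 + 4h^2 = 413^2 + 4*2973^2 = 170569 + 35354916 = 35525485
sqrt(35525485) = 5960.3259
t = 5960.3259 / 4384 = 1.3596 s

1.3596


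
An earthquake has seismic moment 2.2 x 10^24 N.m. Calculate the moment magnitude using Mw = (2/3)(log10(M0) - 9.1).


log10(M0) = log10(2.2 x 10^24) = 24.3424
Mw = 2/3 * (24.3424 - 9.1)
= 2/3 * 15.2424
= 10.16

10.16


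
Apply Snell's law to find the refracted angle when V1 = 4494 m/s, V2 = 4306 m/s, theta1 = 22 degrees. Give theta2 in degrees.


sin(theta1) = sin(22 deg) = 0.374607
sin(theta2) = V2/V1 * sin(theta1) = 4306/4494 * 0.374607 = 0.358935
theta2 = arcsin(0.358935) = 21.0348 degrees

21.0348


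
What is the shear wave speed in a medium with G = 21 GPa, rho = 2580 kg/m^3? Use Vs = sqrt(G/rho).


Convert G to Pa: G = 21e9 Pa
Compute G/rho = 21e9 / 2580 = 8139534.8837
Vs = sqrt(8139534.8837) = 2852.99 m/s

2852.99


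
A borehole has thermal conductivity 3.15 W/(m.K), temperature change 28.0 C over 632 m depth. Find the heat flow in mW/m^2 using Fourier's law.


q = k * dT / dz * 1000
= 3.15 * 28.0 / 632 * 1000
= 0.139557 * 1000
= 139.557 mW/m^2

139.557


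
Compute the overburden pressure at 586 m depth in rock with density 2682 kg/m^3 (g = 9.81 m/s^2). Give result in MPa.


P = rho * g * z / 1e6
= 2682 * 9.81 * 586 / 1e6
= 15417906.12 / 1e6
= 15.4179 MPa

15.4179


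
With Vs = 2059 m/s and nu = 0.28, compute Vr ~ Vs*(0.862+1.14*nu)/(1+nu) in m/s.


Numerator factor = 0.862 + 1.14*0.28 = 1.1812
Denominator = 1 + 0.28 = 1.28
Vr = 2059 * 1.1812 / 1.28 = 1900.07 m/s

1900.07


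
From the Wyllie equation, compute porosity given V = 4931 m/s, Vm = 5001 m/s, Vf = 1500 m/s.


1/V - 1/Vm = 1/4931 - 1/5001 = 2.84e-06
1/Vf - 1/Vm = 1/1500 - 1/5001 = 0.00046671
phi = 2.84e-06 / 0.00046671 = 0.0061

0.0061


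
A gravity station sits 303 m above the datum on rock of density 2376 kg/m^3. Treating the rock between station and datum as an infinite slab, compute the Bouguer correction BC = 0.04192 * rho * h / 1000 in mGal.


BC = 0.04192 * rho * h / 1000
= 0.04192 * 2376 * 303 / 1000
= 30.1794 mGal

30.1794


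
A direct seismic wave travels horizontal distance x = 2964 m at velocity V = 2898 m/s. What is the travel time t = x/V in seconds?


t = x / V
= 2964 / 2898
= 1.0228 s

1.0228


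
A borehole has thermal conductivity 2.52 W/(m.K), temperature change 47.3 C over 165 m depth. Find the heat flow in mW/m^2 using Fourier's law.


q = k * dT / dz * 1000
= 2.52 * 47.3 / 165 * 1000
= 0.7224 * 1000
= 722.4 mW/m^2

722.4


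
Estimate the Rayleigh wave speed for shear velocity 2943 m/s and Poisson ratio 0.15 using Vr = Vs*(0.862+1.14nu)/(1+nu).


Numerator factor = 0.862 + 1.14*0.15 = 1.033
Denominator = 1 + 0.15 = 1.15
Vr = 2943 * 1.033 / 1.15 = 2643.58 m/s

2643.58


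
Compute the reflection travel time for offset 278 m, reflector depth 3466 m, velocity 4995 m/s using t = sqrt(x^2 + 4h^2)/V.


x^2 + 4h^2 = 278^2 + 4*3466^2 = 77284 + 48052624 = 48129908
sqrt(48129908) = 6937.5722
t = 6937.5722 / 4995 = 1.3889 s

1.3889


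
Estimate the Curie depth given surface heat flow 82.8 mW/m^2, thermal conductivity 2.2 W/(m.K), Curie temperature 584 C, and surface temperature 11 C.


T_Curie - T_surf = 584 - 11 = 573 C
Convert q to W/m^2: 82.8 mW/m^2 = 0.0828 W/m^2
d = 573 * 2.2 / 0.0828 = 15224.64 m

15224.64


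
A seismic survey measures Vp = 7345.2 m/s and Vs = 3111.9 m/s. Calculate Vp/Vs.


Vp/Vs = 7345.2 / 3111.9
= 2.3604

2.3604


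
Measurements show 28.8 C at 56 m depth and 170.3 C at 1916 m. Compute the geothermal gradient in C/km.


dT = 170.3 - 28.8 = 141.5 C
dz = 1916 - 56 = 1860 m
gradient = dT/dz * 1000 = 141.5/1860 * 1000 = 76.0753 C/km

76.0753


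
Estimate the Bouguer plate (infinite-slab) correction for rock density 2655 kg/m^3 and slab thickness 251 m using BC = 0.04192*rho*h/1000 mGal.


BC = 0.04192 * rho * h / 1000
= 0.04192 * 2655 * 251 / 1000
= 27.9357 mGal

27.9357


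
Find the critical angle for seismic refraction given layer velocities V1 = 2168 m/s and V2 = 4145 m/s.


V1/V2 = 2168/4145 = 0.52304
theta_c = arcsin(0.52304) = 31.5364 degrees

31.5364


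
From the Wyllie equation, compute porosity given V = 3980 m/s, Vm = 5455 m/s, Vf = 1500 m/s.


1/V - 1/Vm = 1/3980 - 1/5455 = 6.794e-05
1/Vf - 1/Vm = 1/1500 - 1/5455 = 0.00048335
phi = 6.794e-05 / 0.00048335 = 0.1406

0.1406


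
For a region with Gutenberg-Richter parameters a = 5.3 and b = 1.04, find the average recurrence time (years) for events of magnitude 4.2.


log10(N) = 5.3 - 1.04*4.2 = 0.932
N = 10^0.932 = 8.550667
T = 1/N = 1/8.550667 = 0.1169 years

0.1169


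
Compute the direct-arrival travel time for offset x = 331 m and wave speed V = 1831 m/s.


t = x / V
= 331 / 1831
= 0.1808 s

0.1808


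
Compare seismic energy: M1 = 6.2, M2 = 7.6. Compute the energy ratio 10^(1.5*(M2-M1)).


M2 - M1 = 7.6 - 6.2 = 1.4
1.5 * 1.4 = 2.1
ratio = 10^2.1 = 125.89

125.89


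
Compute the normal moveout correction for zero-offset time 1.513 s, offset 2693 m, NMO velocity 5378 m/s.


x/Vnmo = 2693/5378 = 0.500744
(x/Vnmo)^2 = 0.250744
t0^2 = 2.289169
sqrt(2.289169 + 0.250744) = 1.593711
dt = 1.593711 - 1.513 = 0.080711

0.080711


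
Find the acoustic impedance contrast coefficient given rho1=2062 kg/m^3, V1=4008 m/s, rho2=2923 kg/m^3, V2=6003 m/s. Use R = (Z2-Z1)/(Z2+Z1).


Z1 = 2062 * 4008 = 8264496
Z2 = 2923 * 6003 = 17546769
R = (17546769 - 8264496) / (17546769 + 8264496) = 9282273 / 25811265 = 0.3596

0.3596


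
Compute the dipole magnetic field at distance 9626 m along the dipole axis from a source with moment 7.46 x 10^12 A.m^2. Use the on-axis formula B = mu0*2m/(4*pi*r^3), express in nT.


m = 7.46 x 10^12 = 7460000000000 A.m^2
2m = 14920000000000 A.m^2
r^3 = 9626^3 = 891943966376
B = (4pi*10^-7) * 14920000000000 / (4*pi * 891943966376) * 1e9
= 18749024.956624 / 11208498448722.33 * 1e9
= 1672.7508 nT

1672.7508


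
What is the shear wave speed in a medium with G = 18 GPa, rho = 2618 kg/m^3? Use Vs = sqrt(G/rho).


Convert G to Pa: G = 18e9 Pa
Compute G/rho = 18e9 / 2618 = 6875477.4637
Vs = sqrt(6875477.4637) = 2622.11 m/s

2622.11


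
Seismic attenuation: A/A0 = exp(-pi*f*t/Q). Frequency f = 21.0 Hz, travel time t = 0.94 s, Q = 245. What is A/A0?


pi*f*t/Q = pi*21.0*0.94/245 = 0.253123
A/A0 = exp(-0.253123) = 0.776373

0.776373


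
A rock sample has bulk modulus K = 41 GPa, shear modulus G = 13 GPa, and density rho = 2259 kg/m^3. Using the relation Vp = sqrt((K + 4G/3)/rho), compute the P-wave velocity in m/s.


First compute the effective modulus:
K + 4G/3 = 41e9 + 4*13e9/3 = 58333333333.33 Pa
Then divide by density:
58333333333.33 / 2259 = 25822635.3844 Pa/(kg/m^3)
Take the square root:
Vp = sqrt(25822635.3844) = 5081.6 m/s

5081.6


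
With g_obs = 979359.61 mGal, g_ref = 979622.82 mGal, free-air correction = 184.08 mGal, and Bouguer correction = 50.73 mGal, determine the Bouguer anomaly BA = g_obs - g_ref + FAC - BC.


BA = g_obs - g_ref + FAC - BC
= 979359.61 - 979622.82 + 184.08 - 50.73
= -129.86 mGal

-129.86


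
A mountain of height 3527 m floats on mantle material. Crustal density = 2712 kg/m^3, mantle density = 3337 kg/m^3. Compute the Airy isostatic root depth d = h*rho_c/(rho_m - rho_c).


rho_m - rho_c = 3337 - 2712 = 625
d = 3527 * 2712 / 625
= 9565224 / 625
= 15304.36 m

15304.36


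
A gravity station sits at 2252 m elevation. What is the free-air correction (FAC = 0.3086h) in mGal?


FAC = 0.3086 * h
= 0.3086 * 2252
= 694.9672 mGal

694.9672


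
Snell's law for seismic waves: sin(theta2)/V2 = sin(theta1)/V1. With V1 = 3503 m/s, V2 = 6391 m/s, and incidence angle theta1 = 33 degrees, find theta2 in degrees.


sin(theta1) = sin(33 deg) = 0.544639
sin(theta2) = V2/V1 * sin(theta1) = 6391/3503 * 0.544639 = 0.993659
theta2 = arcsin(0.993659) = 83.5443 degrees

83.5443


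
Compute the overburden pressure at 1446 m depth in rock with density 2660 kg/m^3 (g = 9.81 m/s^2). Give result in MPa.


P = rho * g * z / 1e6
= 2660 * 9.81 * 1446 / 1e6
= 37732791.6 / 1e6
= 37.7328 MPa

37.7328


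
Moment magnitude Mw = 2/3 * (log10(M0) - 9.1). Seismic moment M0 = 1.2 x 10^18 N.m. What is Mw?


log10(M0) = log10(1.2 x 10^18) = 18.0792
Mw = 2/3 * (18.0792 - 9.1)
= 2/3 * 8.9792
= 5.99

5.99


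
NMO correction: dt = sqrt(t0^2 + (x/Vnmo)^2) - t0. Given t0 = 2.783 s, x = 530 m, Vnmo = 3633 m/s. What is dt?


x/Vnmo = 530/3633 = 0.145885
(x/Vnmo)^2 = 0.021282
t0^2 = 7.745089
sqrt(7.745089 + 0.021282) = 2.786821
dt = 2.786821 - 2.783 = 0.003821

0.003821


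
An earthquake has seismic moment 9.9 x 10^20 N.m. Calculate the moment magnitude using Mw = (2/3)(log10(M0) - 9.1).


log10(M0) = log10(9.9 x 10^20) = 20.9956
Mw = 2/3 * (20.9956 - 9.1)
= 2/3 * 11.8956
= 7.93

7.93


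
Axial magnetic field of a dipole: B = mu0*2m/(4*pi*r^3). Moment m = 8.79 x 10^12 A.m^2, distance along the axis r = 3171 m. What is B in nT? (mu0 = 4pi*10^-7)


m = 8.79 x 10^12 = 8790000000000 A.m^2
2m = 17580000000000 A.m^2
r^3 = 3171^3 = 31885169211
B = (4pi*10^-7) * 17580000000000 / (4*pi * 31885169211) * 1e9
= 22091679.540043 / 400680853406.98 * 1e9
= 55135.3511 nT

55135.3511


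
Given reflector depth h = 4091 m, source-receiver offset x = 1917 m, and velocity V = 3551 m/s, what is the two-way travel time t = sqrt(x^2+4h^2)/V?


x^2 + 4h^2 = 1917^2 + 4*4091^2 = 3674889 + 66945124 = 70620013
sqrt(70620013) = 8403.5714
t = 8403.5714 / 3551 = 2.3665 s

2.3665


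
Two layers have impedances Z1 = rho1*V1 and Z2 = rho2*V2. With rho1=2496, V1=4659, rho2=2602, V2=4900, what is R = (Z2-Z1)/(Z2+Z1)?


Z1 = 2496 * 4659 = 11628864
Z2 = 2602 * 4900 = 12749800
R = (12749800 - 11628864) / (12749800 + 11628864) = 1120936 / 24378664 = 0.046

0.046


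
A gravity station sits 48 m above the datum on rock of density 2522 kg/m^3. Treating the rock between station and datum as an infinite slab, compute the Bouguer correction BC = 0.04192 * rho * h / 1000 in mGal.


BC = 0.04192 * rho * h / 1000
= 0.04192 * 2522 * 48 / 1000
= 5.0747 mGal

5.0747


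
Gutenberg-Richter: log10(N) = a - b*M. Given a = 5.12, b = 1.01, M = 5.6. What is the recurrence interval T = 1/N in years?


log10(N) = 5.12 - 1.01*5.6 = -0.536
N = 10^-0.536 = 0.291072
T = 1/N = 1/0.291072 = 3.4356 years

3.4356


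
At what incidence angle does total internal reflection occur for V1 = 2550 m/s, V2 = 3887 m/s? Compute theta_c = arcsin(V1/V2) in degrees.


V1/V2 = 2550/3887 = 0.656033
theta_c = arcsin(0.656033) = 40.998 degrees

40.998


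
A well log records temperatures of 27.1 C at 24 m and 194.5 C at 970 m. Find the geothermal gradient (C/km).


dT = 194.5 - 27.1 = 167.4 C
dz = 970 - 24 = 946 m
gradient = dT/dz * 1000 = 167.4/946 * 1000 = 176.9556 C/km

176.9556


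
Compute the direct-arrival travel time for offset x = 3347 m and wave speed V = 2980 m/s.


t = x / V
= 3347 / 2980
= 1.1232 s

1.1232


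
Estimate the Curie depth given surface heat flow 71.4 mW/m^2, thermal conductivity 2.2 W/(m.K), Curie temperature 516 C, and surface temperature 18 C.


T_Curie - T_surf = 516 - 18 = 498 C
Convert q to W/m^2: 71.4 mW/m^2 = 0.0714 W/m^2
d = 498 * 2.2 / 0.0714 = 15344.54 m

15344.54


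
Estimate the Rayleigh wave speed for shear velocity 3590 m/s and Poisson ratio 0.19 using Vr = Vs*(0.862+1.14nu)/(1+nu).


Numerator factor = 0.862 + 1.14*0.19 = 1.0786
Denominator = 1 + 0.19 = 1.19
Vr = 3590 * 1.0786 / 1.19 = 3253.93 m/s

3253.93


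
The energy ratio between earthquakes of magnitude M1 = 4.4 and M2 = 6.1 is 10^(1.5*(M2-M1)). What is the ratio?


M2 - M1 = 6.1 - 4.4 = 1.7
1.5 * 1.7 = 2.55
ratio = 10^2.55 = 354.81

354.81


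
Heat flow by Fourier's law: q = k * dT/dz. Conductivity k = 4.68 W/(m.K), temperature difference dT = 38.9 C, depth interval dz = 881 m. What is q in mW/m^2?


q = k * dT / dz * 1000
= 4.68 * 38.9 / 881 * 1000
= 0.206642 * 1000
= 206.6425 mW/m^2

206.6425


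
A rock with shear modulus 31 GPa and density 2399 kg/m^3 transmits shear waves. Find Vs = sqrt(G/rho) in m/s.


Convert G to Pa: G = 31e9 Pa
Compute G/rho = 31e9 / 2399 = 12922050.8545
Vs = sqrt(12922050.8545) = 3594.73 m/s

3594.73


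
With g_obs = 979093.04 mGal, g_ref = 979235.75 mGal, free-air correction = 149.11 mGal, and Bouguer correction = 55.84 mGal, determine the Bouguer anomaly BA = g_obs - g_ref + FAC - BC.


BA = g_obs - g_ref + FAC - BC
= 979093.04 - 979235.75 + 149.11 - 55.84
= -49.44 mGal

-49.44


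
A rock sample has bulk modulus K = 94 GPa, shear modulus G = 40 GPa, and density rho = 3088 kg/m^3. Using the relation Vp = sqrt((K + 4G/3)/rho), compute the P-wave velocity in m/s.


First compute the effective modulus:
K + 4G/3 = 94e9 + 4*40e9/3 = 147333333333.33 Pa
Then divide by density:
147333333333.33 / 3088 = 47711571.6753 Pa/(kg/m^3)
Take the square root:
Vp = sqrt(47711571.6753) = 6907.36 m/s

6907.36


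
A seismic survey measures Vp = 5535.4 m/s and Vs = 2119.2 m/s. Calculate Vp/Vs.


Vp/Vs = 5535.4 / 2119.2
= 2.612

2.612


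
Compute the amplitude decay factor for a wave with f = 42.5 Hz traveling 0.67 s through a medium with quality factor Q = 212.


pi*f*t/Q = pi*42.5*0.67/212 = 0.421966
A/A0 = exp(-0.421966) = 0.655756

0.655756


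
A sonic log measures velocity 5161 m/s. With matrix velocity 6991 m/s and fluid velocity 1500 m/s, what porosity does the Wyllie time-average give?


1/V - 1/Vm = 1/5161 - 1/6991 = 5.072e-05
1/Vf - 1/Vm = 1/1500 - 1/6991 = 0.00052363
phi = 5.072e-05 / 0.00052363 = 0.0969

0.0969


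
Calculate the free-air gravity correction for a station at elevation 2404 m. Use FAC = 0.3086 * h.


FAC = 0.3086 * h
= 0.3086 * 2404
= 741.8744 mGal

741.8744


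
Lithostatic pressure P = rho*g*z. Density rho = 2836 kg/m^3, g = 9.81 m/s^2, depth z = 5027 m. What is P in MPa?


P = rho * g * z / 1e6
= 2836 * 9.81 * 5027 / 1e6
= 139856971.32 / 1e6
= 139.857 MPa

139.857


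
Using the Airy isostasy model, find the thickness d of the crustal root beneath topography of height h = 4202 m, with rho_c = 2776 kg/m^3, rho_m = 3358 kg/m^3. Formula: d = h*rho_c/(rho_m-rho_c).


rho_m - rho_c = 3358 - 2776 = 582
d = 4202 * 2776 / 582
= 11664752 / 582
= 20042.53 m

20042.53


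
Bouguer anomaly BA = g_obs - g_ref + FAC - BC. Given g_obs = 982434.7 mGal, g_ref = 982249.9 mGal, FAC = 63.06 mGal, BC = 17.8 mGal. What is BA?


BA = g_obs - g_ref + FAC - BC
= 982434.7 - 982249.9 + 63.06 - 17.8
= 230.06 mGal

230.06


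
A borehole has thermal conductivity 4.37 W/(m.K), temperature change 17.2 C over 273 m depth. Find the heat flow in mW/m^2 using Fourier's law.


q = k * dT / dz * 1000
= 4.37 * 17.2 / 273 * 1000
= 0.275326 * 1000
= 275.326 mW/m^2

275.326


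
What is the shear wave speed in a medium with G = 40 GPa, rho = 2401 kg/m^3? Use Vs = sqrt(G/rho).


Convert G to Pa: G = 40e9 Pa
Compute G/rho = 40e9 / 2401 = 16659725.1145
Vs = sqrt(16659725.1145) = 4081.63 m/s

4081.63


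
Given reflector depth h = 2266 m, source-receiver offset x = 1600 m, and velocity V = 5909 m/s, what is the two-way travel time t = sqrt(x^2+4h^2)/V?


x^2 + 4h^2 = 1600^2 + 4*2266^2 = 2560000 + 20539024 = 23099024
sqrt(23099024) = 4806.1444
t = 4806.1444 / 5909 = 0.8134 s

0.8134


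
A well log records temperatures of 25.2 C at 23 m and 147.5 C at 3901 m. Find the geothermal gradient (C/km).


dT = 147.5 - 25.2 = 122.3 C
dz = 3901 - 23 = 3878 m
gradient = dT/dz * 1000 = 122.3/3878 * 1000 = 31.5369 C/km

31.5369


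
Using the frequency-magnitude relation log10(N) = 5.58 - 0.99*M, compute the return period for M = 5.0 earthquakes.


log10(N) = 5.58 - 0.99*5.0 = 0.63
N = 10^0.63 = 4.265795
T = 1/N = 1/4.265795 = 0.2344 years

0.2344


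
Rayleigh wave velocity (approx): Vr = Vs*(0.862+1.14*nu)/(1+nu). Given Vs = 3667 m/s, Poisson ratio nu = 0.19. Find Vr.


Numerator factor = 0.862 + 1.14*0.19 = 1.0786
Denominator = 1 + 0.19 = 1.19
Vr = 3667 * 1.0786 / 1.19 = 3323.72 m/s

3323.72


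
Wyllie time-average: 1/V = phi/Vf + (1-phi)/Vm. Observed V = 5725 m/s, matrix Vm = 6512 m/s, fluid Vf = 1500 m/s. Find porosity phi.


1/V - 1/Vm = 1/5725 - 1/6512 = 2.111e-05
1/Vf - 1/Vm = 1/1500 - 1/6512 = 0.0005131
phi = 2.111e-05 / 0.0005131 = 0.0411

0.0411


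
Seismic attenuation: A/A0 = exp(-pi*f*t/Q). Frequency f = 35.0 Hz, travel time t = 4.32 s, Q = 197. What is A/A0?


pi*f*t/Q = pi*35.0*4.32/197 = 2.411212
A/A0 = exp(-2.411212) = 0.089706

0.089706


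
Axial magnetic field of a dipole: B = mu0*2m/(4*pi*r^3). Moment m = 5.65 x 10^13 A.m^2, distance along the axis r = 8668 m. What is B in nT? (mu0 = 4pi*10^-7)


m = 5.65 x 10^13 = 56500000000000 A.m^2
2m = 113000000000000 A.m^2
r^3 = 8668^3 = 651263453632
B = (4pi*10^-7) * 113000000000000 / (4*pi * 651263453632) * 1e9
= 141999987.942259 / 8184017925927.23 * 1e9
= 17350.8892 nT

17350.8892


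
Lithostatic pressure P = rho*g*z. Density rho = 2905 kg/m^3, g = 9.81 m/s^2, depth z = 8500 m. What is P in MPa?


P = rho * g * z / 1e6
= 2905 * 9.81 * 8500 / 1e6
= 242233425.0 / 1e6
= 242.2334 MPa

242.2334


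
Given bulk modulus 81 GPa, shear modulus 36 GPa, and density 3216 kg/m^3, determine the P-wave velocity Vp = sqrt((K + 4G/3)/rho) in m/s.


First compute the effective modulus:
K + 4G/3 = 81e9 + 4*36e9/3 = 129000000000.0 Pa
Then divide by density:
129000000000.0 / 3216 = 40111940.2985 Pa/(kg/m^3)
Take the square root:
Vp = sqrt(40111940.2985) = 6333.4 m/s

6333.4


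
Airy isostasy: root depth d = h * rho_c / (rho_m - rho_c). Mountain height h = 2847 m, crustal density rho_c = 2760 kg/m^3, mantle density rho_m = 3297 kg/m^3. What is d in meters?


rho_m - rho_c = 3297 - 2760 = 537
d = 2847 * 2760 / 537
= 7857720 / 537
= 14632.63 m

14632.63


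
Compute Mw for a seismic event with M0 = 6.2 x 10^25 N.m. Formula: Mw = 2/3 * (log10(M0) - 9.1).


log10(M0) = log10(6.2 x 10^25) = 25.7924
Mw = 2/3 * (25.7924 - 9.1)
= 2/3 * 16.6924
= 11.13

11.13


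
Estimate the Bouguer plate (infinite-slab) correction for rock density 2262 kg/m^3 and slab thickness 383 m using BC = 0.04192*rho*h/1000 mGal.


BC = 0.04192 * rho * h / 1000
= 0.04192 * 2262 * 383 / 1000
= 36.3172 mGal

36.3172


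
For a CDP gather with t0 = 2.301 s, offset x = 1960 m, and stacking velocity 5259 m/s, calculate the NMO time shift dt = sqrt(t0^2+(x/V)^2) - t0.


x/Vnmo = 1960/5259 = 0.372694
(x/Vnmo)^2 = 0.138901
t0^2 = 5.294601
sqrt(5.294601 + 0.138901) = 2.330987
dt = 2.330987 - 2.301 = 0.029987

0.029987


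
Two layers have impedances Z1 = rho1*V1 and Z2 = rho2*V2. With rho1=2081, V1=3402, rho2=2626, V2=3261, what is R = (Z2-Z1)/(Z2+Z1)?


Z1 = 2081 * 3402 = 7079562
Z2 = 2626 * 3261 = 8563386
R = (8563386 - 7079562) / (8563386 + 7079562) = 1483824 / 15642948 = 0.0949

0.0949


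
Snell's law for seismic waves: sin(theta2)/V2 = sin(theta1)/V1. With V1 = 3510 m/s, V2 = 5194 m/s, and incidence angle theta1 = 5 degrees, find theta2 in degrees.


sin(theta1) = sin(5 deg) = 0.087156
sin(theta2) = V2/V1 * sin(theta1) = 5194/3510 * 0.087156 = 0.128971
theta2 = arcsin(0.128971) = 7.4101 degrees

7.4101


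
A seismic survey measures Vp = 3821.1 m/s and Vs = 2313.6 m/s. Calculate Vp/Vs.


Vp/Vs = 3821.1 / 2313.6
= 1.6516

1.6516


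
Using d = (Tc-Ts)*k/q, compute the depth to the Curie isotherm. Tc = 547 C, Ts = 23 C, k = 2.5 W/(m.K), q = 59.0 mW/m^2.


T_Curie - T_surf = 547 - 23 = 524 C
Convert q to W/m^2: 59.0 mW/m^2 = 0.059 W/m^2
d = 524 * 2.5 / 0.059 = 22203.39 m

22203.39


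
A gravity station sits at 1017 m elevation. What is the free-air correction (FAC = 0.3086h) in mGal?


FAC = 0.3086 * h
= 0.3086 * 1017
= 313.8462 mGal

313.8462


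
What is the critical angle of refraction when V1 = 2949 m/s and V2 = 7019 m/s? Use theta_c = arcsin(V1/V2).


V1/V2 = 2949/7019 = 0.420145
theta_c = arcsin(0.420145) = 24.8438 degrees

24.8438


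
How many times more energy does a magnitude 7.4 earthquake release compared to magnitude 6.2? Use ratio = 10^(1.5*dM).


M2 - M1 = 7.4 - 6.2 = 1.2
1.5 * 1.2 = 1.8
ratio = 10^1.8 = 63.1

63.1


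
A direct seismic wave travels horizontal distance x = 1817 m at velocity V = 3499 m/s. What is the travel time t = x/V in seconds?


t = x / V
= 1817 / 3499
= 0.5193 s

0.5193


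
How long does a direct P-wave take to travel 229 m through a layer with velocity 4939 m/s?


t = x / V
= 229 / 4939
= 0.0464 s

0.0464


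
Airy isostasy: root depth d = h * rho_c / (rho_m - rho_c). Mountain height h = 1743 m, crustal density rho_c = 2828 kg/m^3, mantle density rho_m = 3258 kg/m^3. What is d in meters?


rho_m - rho_c = 3258 - 2828 = 430
d = 1743 * 2828 / 430
= 4929204 / 430
= 11463.27 m

11463.27


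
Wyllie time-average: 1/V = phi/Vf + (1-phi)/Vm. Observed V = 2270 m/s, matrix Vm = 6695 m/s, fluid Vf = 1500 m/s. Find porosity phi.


1/V - 1/Vm = 1/2270 - 1/6695 = 0.00029116
1/Vf - 1/Vm = 1/1500 - 1/6695 = 0.0005173
phi = 0.00029116 / 0.0005173 = 0.5629

0.5629
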